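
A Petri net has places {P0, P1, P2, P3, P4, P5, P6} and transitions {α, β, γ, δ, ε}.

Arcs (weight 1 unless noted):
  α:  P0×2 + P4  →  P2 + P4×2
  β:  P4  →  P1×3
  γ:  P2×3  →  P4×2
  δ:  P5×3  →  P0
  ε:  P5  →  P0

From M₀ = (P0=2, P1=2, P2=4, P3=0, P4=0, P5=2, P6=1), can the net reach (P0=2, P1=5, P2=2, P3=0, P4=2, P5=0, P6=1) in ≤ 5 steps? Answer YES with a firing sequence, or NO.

YES — reachable via ⟨γ, α, β, ε, ε⟩ (5 firings)

step 1: fire γ:  (P0=2, P1=2, P2=4, P3=0, P4=0, P5=2, P6=1) → (P0=2, P1=2, P2=1, P3=0, P4=2, P5=2, P6=1)
step 2: fire α:  (P0=2, P1=2, P2=1, P3=0, P4=2, P5=2, P6=1) → (P0=0, P1=2, P2=2, P3=0, P4=3, P5=2, P6=1)
step 3: fire β:  (P0=0, P1=2, P2=2, P3=0, P4=3, P5=2, P6=1) → (P0=0, P1=5, P2=2, P3=0, P4=2, P5=2, P6=1)
step 4: fire ε:  (P0=0, P1=5, P2=2, P3=0, P4=2, P5=2, P6=1) → (P0=1, P1=5, P2=2, P3=0, P4=2, P5=1, P6=1)
step 5: fire ε:  (P0=1, P1=5, P2=2, P3=0, P4=2, P5=1, P6=1) → (P0=2, P1=5, P2=2, P3=0, P4=2, P5=0, P6=1)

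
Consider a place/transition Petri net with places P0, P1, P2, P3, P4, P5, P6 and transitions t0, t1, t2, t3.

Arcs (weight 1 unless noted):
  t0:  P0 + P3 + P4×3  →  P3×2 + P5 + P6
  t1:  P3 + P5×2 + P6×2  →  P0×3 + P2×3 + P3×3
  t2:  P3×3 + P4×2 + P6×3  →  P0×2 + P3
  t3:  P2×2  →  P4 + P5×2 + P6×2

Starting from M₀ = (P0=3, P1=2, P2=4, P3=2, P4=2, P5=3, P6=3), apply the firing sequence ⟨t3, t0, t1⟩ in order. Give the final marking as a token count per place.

(P0=5, P1=2, P2=5, P3=5, P4=0, P5=4, P6=4)

step 1: fire t3:  (P0=3, P1=2, P2=4, P3=2, P4=2, P5=3, P6=3) → (P0=3, P1=2, P2=2, P3=2, P4=3, P5=5, P6=5)
step 2: fire t0:  (P0=3, P1=2, P2=2, P3=2, P4=3, P5=5, P6=5) → (P0=2, P1=2, P2=2, P3=3, P4=0, P5=6, P6=6)
step 3: fire t1:  (P0=2, P1=2, P2=2, P3=3, P4=0, P5=6, P6=6) → (P0=5, P1=2, P2=5, P3=5, P4=0, P5=4, P6=4)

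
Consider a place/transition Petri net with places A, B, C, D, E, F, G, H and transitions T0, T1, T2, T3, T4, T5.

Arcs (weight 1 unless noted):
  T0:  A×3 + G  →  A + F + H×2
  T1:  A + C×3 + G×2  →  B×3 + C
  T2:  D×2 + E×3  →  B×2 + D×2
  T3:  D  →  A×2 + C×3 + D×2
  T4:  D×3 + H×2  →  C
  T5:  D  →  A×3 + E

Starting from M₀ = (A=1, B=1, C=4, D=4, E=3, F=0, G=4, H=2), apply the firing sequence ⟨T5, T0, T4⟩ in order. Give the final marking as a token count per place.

(A=2, B=1, C=5, D=0, E=4, F=1, G=3, H=2)

step 1: fire T5:  (A=1, B=1, C=4, D=4, E=3, F=0, G=4, H=2) → (A=4, B=1, C=4, D=3, E=4, F=0, G=4, H=2)
step 2: fire T0:  (A=4, B=1, C=4, D=3, E=4, F=0, G=4, H=2) → (A=2, B=1, C=4, D=3, E=4, F=1, G=3, H=4)
step 3: fire T4:  (A=2, B=1, C=4, D=3, E=4, F=1, G=3, H=4) → (A=2, B=1, C=5, D=0, E=4, F=1, G=3, H=2)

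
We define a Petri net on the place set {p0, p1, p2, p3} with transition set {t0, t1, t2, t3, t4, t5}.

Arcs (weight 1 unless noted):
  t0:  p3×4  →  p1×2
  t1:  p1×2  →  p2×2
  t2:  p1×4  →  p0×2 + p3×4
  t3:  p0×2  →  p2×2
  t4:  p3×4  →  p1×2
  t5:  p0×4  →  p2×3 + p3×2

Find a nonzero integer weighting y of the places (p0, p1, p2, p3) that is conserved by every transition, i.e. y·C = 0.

Incidence matrix C (rows=places, cols=transitions):
       t0   t1   t2   t3   t4   t5
   p0   0    0    2   -2    0   -4
   p1   2   -2   -4    0    2    0
   p2   0    2    0    2    0    3
   p3  -4    0    4    0   -4    2

Candidate y = [2, 2, 2, 1]; check y·C column-wise:
  col t0: 2·0 + 2·2 + 2·0 + 1·-4 = 0
  col t1: 2·0 + 2·-2 + 2·2 + 1·0 = 0
  col t2: 2·2 + 2·-4 + 2·0 + 1·4 = 0
  col t3: 2·-2 + 2·0 + 2·2 + 1·0 = 0
  col t4: 2·0 + 2·2 + 2·0 + 1·-4 = 0
  col t5: 2·-4 + 2·0 + 2·3 + 1·2 = 0

y = (p0:2, p1:2, p2:2, p3:1)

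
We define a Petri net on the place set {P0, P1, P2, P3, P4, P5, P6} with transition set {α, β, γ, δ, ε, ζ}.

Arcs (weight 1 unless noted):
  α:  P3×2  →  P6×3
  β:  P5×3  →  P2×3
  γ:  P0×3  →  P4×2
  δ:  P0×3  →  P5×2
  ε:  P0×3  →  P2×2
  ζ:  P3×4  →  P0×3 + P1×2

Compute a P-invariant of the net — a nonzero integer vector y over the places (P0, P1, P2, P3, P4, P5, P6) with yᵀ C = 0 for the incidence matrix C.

Incidence matrix C (rows=places, cols=transitions):
        α    β    γ    δ    ε    ζ
   P0   0    0   -3   -3   -3    3
   P1   0    0    0    0    0    2
   P2   0    3    0    0    2    0
   P3  -2    0    0    0    0   -4
   P4   0    0    2    0    0    0
   P5   0   -3    0    2    0    0
   P6   3    0    0    0    0    0

Candidate y = [2, -3, 3, 0, 3, 3, 0]; check y·C column-wise:
  col α: 2·0 + -3·0 + 3·0 + 0·-2 + 3·0 + 3·0 + 0·3 = 0
  col β: 2·0 + -3·0 + 3·3 + 3·0 + 3·-3 = 0
  col γ: 2·-3 + -3·0 + 3·0 + 3·2 + 3·0 = 0
  col δ: 2·-3 + -3·0 + 3·0 + 3·0 + 3·2 = 0
  col ε: 2·-3 + -3·0 + 3·2 + 3·0 + 3·0 = 0
  col ζ: 2·3 + -3·2 + 3·0 + 0·-4 + 3·0 + 3·0 = 0

y = (P0:2, P1:-3, P2:3, P3:0, P4:3, P5:3, P6:0)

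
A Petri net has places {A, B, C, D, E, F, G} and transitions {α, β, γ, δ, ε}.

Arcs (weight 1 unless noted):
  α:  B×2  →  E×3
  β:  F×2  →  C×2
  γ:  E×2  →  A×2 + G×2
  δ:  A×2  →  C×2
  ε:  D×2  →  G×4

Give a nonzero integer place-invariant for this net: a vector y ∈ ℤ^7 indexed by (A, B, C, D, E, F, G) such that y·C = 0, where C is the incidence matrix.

y = (A:2, B:3, C:2, D:0, E:2, F:2, G:0)

Incidence matrix C (rows=places, cols=transitions):
        α    β    γ    δ    ε
    A   0    0    2   -2    0
    B  -2    0    0    0    0
    C   0    2    0    2    0
    D   0    0    0    0   -2
    E   3    0   -2    0    0
    F   0   -2    0    0    0
    G   0    0    2    0    4

Candidate y = [2, 3, 2, 0, 2, 2, 0]; check y·C column-wise:
  col α: 2·0 + 3·-2 + 2·0 + 2·3 + 2·0 = 0
  col β: 2·0 + 3·0 + 2·2 + 2·0 + 2·-2 = 0
  col γ: 2·2 + 3·0 + 2·0 + 2·-2 + 2·0 + 0·2 = 0
  col δ: 2·-2 + 3·0 + 2·2 + 2·0 + 2·0 = 0
  col ε: 2·0 + 3·0 + 2·0 + 0·-2 + 2·0 + 2·0 + 0·4 = 0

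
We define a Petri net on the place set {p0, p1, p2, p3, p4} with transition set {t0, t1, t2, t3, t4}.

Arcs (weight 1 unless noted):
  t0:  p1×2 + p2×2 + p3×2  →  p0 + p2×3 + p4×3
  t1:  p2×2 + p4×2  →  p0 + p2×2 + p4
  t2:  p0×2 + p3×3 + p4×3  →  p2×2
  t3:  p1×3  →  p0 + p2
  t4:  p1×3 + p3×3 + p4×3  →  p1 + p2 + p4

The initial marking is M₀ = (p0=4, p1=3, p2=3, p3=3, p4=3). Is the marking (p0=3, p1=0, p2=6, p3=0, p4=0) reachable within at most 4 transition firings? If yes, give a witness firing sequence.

step 1: fire t2:  (p0=4, p1=3, p2=3, p3=3, p4=3) → (p0=2, p1=3, p2=5, p3=0, p4=0)
step 2: fire t3:  (p0=2, p1=3, p2=5, p3=0, p4=0) → (p0=3, p1=0, p2=6, p3=0, p4=0)

YES — reachable via ⟨t2, t3⟩ (2 firings)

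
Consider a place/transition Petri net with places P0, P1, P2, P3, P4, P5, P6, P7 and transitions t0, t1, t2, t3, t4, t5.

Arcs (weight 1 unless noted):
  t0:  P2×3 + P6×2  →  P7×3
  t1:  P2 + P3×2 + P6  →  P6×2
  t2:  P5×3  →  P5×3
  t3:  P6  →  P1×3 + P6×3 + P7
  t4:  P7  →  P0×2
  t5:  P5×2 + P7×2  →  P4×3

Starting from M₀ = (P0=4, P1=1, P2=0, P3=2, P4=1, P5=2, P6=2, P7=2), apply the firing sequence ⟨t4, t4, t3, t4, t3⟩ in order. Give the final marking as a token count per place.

step 1: fire t4:  (P0=4, P1=1, P2=0, P3=2, P4=1, P5=2, P6=2, P7=2) → (P0=6, P1=1, P2=0, P3=2, P4=1, P5=2, P6=2, P7=1)
step 2: fire t4:  (P0=6, P1=1, P2=0, P3=2, P4=1, P5=2, P6=2, P7=1) → (P0=8, P1=1, P2=0, P3=2, P4=1, P5=2, P6=2, P7=0)
step 3: fire t3:  (P0=8, P1=1, P2=0, P3=2, P4=1, P5=2, P6=2, P7=0) → (P0=8, P1=4, P2=0, P3=2, P4=1, P5=2, P6=4, P7=1)
step 4: fire t4:  (P0=8, P1=4, P2=0, P3=2, P4=1, P5=2, P6=4, P7=1) → (P0=10, P1=4, P2=0, P3=2, P4=1, P5=2, P6=4, P7=0)
step 5: fire t3:  (P0=10, P1=4, P2=0, P3=2, P4=1, P5=2, P6=4, P7=0) → (P0=10, P1=7, P2=0, P3=2, P4=1, P5=2, P6=6, P7=1)

(P0=10, P1=7, P2=0, P3=2, P4=1, P5=2, P6=6, P7=1)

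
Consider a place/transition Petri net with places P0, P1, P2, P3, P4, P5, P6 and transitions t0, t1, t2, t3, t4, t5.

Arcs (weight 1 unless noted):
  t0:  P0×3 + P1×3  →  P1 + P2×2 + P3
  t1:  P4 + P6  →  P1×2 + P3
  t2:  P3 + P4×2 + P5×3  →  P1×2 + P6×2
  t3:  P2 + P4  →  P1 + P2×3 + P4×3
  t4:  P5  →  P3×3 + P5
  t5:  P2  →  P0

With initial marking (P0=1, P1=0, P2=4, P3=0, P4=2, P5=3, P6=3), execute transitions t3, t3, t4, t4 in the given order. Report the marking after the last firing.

(P0=1, P1=2, P2=8, P3=6, P4=6, P5=3, P6=3)

step 1: fire t3:  (P0=1, P1=0, P2=4, P3=0, P4=2, P5=3, P6=3) → (P0=1, P1=1, P2=6, P3=0, P4=4, P5=3, P6=3)
step 2: fire t3:  (P0=1, P1=1, P2=6, P3=0, P4=4, P5=3, P6=3) → (P0=1, P1=2, P2=8, P3=0, P4=6, P5=3, P6=3)
step 3: fire t4:  (P0=1, P1=2, P2=8, P3=0, P4=6, P5=3, P6=3) → (P0=1, P1=2, P2=8, P3=3, P4=6, P5=3, P6=3)
step 4: fire t4:  (P0=1, P1=2, P2=8, P3=3, P4=6, P5=3, P6=3) → (P0=1, P1=2, P2=8, P3=6, P4=6, P5=3, P6=3)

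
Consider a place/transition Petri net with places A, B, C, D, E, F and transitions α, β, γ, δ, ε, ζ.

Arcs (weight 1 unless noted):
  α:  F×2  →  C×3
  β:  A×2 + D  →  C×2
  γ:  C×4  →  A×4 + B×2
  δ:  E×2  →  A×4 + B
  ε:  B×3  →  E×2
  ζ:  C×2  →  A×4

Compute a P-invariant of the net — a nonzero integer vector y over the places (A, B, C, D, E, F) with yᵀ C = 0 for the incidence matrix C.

Incidence matrix C (rows=places, cols=transitions):
        α    β    γ    δ    ε    ζ
    A   0   -2    4    4    0    4
    B   0    0    2    1   -3    0
    C   3    2   -4    0    0   -2
    D   0   -1    0    0    0    0
    E   0    0    0   -2    2    0
    F  -2    0    0    0    0    0

Candidate y = [1, 2, 2, 2, 3, 3]; check y·C column-wise:
  col α: 1·0 + 2·0 + 2·3 + 2·0 + 3·0 + 3·-2 = 0
  col β: 1·-2 + 2·0 + 2·2 + 2·-1 + 3·0 + 3·0 = 0
  col γ: 1·4 + 2·2 + 2·-4 + 2·0 + 3·0 + 3·0 = 0
  col δ: 1·4 + 2·1 + 2·0 + 2·0 + 3·-2 + 3·0 = 0
  col ε: 1·0 + 2·-3 + 2·0 + 2·0 + 3·2 + 3·0 = 0
  col ζ: 1·4 + 2·0 + 2·-2 + 2·0 + 3·0 + 3·0 = 0

y = (A:1, B:2, C:2, D:2, E:3, F:3)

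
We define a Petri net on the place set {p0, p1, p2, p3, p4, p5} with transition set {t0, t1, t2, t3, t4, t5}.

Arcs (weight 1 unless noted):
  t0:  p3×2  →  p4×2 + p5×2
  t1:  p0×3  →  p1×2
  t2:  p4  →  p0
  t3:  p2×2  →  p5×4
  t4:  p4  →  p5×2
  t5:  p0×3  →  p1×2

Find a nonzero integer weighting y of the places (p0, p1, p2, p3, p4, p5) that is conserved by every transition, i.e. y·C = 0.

Incidence matrix C (rows=places, cols=transitions):
       t0   t1   t2   t3   t4   t5
   p0   0   -3    1    0    0   -3
   p1   0    2    0    0    0    2
   p2   0    0    0   -2    0    0
   p3  -2    0    0    0    0    0
   p4   2    0   -1    0   -1    0
   p5   2    0    0    4    2    0

Candidate y = [2, 3, 2, 3, 2, 1]; check y·C column-wise:
  col t0: 2·0 + 3·0 + 2·0 + 3·-2 + 2·2 + 1·2 = 0
  col t1: 2·-3 + 3·2 + 2·0 + 3·0 + 2·0 + 1·0 = 0
  col t2: 2·1 + 3·0 + 2·0 + 3·0 + 2·-1 + 1·0 = 0
  col t3: 2·0 + 3·0 + 2·-2 + 3·0 + 2·0 + 1·4 = 0
  col t4: 2·0 + 3·0 + 2·0 + 3·0 + 2·-1 + 1·2 = 0
  col t5: 2·-3 + 3·2 + 2·0 + 3·0 + 2·0 + 1·0 = 0

y = (p0:2, p1:3, p2:2, p3:3, p4:2, p5:1)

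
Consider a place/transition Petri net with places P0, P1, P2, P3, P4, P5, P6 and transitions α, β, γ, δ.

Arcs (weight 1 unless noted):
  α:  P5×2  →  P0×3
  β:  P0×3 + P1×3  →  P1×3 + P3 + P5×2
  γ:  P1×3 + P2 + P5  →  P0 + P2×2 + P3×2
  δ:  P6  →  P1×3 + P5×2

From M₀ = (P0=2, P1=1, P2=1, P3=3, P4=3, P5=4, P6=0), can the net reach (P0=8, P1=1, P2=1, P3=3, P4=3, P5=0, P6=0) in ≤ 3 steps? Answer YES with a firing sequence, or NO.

YES — reachable via ⟨α, α⟩ (2 firings)

step 1: fire α:  (P0=2, P1=1, P2=1, P3=3, P4=3, P5=4, P6=0) → (P0=5, P1=1, P2=1, P3=3, P4=3, P5=2, P6=0)
step 2: fire α:  (P0=5, P1=1, P2=1, P3=3, P4=3, P5=2, P6=0) → (P0=8, P1=1, P2=1, P3=3, P4=3, P5=0, P6=0)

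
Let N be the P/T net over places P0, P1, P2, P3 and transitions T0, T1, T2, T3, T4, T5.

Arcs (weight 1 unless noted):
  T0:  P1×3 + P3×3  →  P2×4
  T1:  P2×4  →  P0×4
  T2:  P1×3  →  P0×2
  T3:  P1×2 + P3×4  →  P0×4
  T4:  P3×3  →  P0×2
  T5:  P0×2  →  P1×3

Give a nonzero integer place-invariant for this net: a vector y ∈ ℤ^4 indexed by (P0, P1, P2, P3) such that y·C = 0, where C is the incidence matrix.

y = (P0:3, P1:2, P2:3, P3:2)

Incidence matrix C (rows=places, cols=transitions):
       T0   T1   T2   T3   T4   T5
   P0   0    4    2    4    2   -2
   P1  -3    0   -3   -2    0    3
   P2   4   -4    0    0    0    0
   P3  -3    0    0   -4   -3    0

Candidate y = [3, 2, 3, 2]; check y·C column-wise:
  col T0: 3·0 + 2·-3 + 3·4 + 2·-3 = 0
  col T1: 3·4 + 2·0 + 3·-4 + 2·0 = 0
  col T2: 3·2 + 2·-3 + 3·0 + 2·0 = 0
  col T3: 3·4 + 2·-2 + 3·0 + 2·-4 = 0
  col T4: 3·2 + 2·0 + 3·0 + 2·-3 = 0
  col T5: 3·-2 + 2·3 + 3·0 + 2·0 = 0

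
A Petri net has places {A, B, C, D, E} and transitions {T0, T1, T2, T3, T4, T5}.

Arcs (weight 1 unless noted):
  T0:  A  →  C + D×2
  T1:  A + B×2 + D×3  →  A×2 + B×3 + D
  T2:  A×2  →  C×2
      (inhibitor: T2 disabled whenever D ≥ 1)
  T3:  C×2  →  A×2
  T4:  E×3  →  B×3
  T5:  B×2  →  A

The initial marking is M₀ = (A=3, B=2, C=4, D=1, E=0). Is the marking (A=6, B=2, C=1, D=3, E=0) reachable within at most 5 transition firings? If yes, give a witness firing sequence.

YES — reachable via ⟨T0, T3, T3⟩ (3 firings)

step 1: fire T0:  (A=3, B=2, C=4, D=1, E=0) → (A=2, B=2, C=5, D=3, E=0)
step 2: fire T3:  (A=2, B=2, C=5, D=3, E=0) → (A=4, B=2, C=3, D=3, E=0)
step 3: fire T3:  (A=4, B=2, C=3, D=3, E=0) → (A=6, B=2, C=1, D=3, E=0)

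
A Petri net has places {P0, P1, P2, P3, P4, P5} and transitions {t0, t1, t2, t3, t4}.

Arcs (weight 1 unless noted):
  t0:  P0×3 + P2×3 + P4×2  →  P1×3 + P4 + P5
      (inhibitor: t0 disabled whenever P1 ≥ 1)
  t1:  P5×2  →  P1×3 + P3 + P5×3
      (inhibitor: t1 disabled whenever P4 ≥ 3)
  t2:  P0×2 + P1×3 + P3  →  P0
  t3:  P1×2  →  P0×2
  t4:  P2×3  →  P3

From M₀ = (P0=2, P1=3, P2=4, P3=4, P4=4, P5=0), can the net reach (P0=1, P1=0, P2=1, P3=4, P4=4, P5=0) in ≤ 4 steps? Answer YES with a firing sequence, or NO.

YES — reachable via ⟨t2, t4⟩ (2 firings)

step 1: fire t2:  (P0=2, P1=3, P2=4, P3=4, P4=4, P5=0) → (P0=1, P1=0, P2=4, P3=3, P4=4, P5=0)
step 2: fire t4:  (P0=1, P1=0, P2=4, P3=3, P4=4, P5=0) → (P0=1, P1=0, P2=1, P3=4, P4=4, P5=0)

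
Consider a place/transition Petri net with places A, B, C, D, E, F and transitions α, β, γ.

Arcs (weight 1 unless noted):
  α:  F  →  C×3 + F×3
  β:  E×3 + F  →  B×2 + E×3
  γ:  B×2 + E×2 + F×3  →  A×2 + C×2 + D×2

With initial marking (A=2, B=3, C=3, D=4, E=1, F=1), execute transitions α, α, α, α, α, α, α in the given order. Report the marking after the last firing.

step 1: fire α:  (A=2, B=3, C=3, D=4, E=1, F=1) → (A=2, B=3, C=6, D=4, E=1, F=3)
step 2: fire α:  (A=2, B=3, C=6, D=4, E=1, F=3) → (A=2, B=3, C=9, D=4, E=1, F=5)
step 3: fire α:  (A=2, B=3, C=9, D=4, E=1, F=5) → (A=2, B=3, C=12, D=4, E=1, F=7)
step 4: fire α:  (A=2, B=3, C=12, D=4, E=1, F=7) → (A=2, B=3, C=15, D=4, E=1, F=9)
step 5: fire α:  (A=2, B=3, C=15, D=4, E=1, F=9) → (A=2, B=3, C=18, D=4, E=1, F=11)
step 6: fire α:  (A=2, B=3, C=18, D=4, E=1, F=11) → (A=2, B=3, C=21, D=4, E=1, F=13)
step 7: fire α:  (A=2, B=3, C=21, D=4, E=1, F=13) → (A=2, B=3, C=24, D=4, E=1, F=15)

(A=2, B=3, C=24, D=4, E=1, F=15)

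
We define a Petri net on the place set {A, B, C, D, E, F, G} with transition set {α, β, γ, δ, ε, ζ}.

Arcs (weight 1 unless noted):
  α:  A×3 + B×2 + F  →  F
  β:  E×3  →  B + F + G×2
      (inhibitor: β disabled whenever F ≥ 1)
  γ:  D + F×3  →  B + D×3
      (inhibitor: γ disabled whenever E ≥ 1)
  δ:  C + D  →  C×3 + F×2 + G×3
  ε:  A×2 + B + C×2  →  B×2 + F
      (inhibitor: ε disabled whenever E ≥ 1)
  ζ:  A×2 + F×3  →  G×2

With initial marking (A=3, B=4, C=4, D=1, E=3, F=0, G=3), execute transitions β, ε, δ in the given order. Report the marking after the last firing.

step 1: fire β:  (A=3, B=4, C=4, D=1, E=3, F=0, G=3) → (A=3, B=5, C=4, D=1, E=0, F=1, G=5)
step 2: fire ε:  (A=3, B=5, C=4, D=1, E=0, F=1, G=5) → (A=1, B=6, C=2, D=1, E=0, F=2, G=5)
step 3: fire δ:  (A=1, B=6, C=2, D=1, E=0, F=2, G=5) → (A=1, B=6, C=4, D=0, E=0, F=4, G=8)

(A=1, B=6, C=4, D=0, E=0, F=4, G=8)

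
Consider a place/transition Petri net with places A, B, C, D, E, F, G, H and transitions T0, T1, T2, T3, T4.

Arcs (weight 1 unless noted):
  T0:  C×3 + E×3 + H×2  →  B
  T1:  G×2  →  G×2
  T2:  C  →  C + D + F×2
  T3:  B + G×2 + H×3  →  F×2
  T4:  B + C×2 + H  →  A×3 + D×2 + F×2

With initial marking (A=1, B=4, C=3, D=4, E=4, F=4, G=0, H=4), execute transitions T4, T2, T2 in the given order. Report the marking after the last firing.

step 1: fire T4:  (A=1, B=4, C=3, D=4, E=4, F=4, G=0, H=4) → (A=4, B=3, C=1, D=6, E=4, F=6, G=0, H=3)
step 2: fire T2:  (A=4, B=3, C=1, D=6, E=4, F=6, G=0, H=3) → (A=4, B=3, C=1, D=7, E=4, F=8, G=0, H=3)
step 3: fire T2:  (A=4, B=3, C=1, D=7, E=4, F=8, G=0, H=3) → (A=4, B=3, C=1, D=8, E=4, F=10, G=0, H=3)

(A=4, B=3, C=1, D=8, E=4, F=10, G=0, H=3)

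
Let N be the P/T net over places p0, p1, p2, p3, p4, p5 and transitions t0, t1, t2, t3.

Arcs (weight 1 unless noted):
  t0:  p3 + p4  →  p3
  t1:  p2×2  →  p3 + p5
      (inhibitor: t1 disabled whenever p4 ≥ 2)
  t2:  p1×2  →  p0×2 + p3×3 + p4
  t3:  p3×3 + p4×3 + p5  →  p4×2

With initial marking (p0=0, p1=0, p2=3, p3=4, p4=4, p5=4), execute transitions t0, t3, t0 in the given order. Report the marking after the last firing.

(p0=0, p1=0, p2=3, p3=1, p4=1, p5=3)

step 1: fire t0:  (p0=0, p1=0, p2=3, p3=4, p4=4, p5=4) → (p0=0, p1=0, p2=3, p3=4, p4=3, p5=4)
step 2: fire t3:  (p0=0, p1=0, p2=3, p3=4, p4=3, p5=4) → (p0=0, p1=0, p2=3, p3=1, p4=2, p5=3)
step 3: fire t0:  (p0=0, p1=0, p2=3, p3=1, p4=2, p5=3) → (p0=0, p1=0, p2=3, p3=1, p4=1, p5=3)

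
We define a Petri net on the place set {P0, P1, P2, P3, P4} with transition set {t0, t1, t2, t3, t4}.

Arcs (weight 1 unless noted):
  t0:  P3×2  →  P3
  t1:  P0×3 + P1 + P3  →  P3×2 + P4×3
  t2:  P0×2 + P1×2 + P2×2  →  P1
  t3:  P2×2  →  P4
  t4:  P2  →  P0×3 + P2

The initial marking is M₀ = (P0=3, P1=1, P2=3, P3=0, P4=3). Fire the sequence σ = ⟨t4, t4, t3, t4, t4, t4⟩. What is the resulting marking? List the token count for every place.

(P0=18, P1=1, P2=1, P3=0, P4=4)

step 1: fire t4:  (P0=3, P1=1, P2=3, P3=0, P4=3) → (P0=6, P1=1, P2=3, P3=0, P4=3)
step 2: fire t4:  (P0=6, P1=1, P2=3, P3=0, P4=3) → (P0=9, P1=1, P2=3, P3=0, P4=3)
step 3: fire t3:  (P0=9, P1=1, P2=3, P3=0, P4=3) → (P0=9, P1=1, P2=1, P3=0, P4=4)
step 4: fire t4:  (P0=9, P1=1, P2=1, P3=0, P4=4) → (P0=12, P1=1, P2=1, P3=0, P4=4)
step 5: fire t4:  (P0=12, P1=1, P2=1, P3=0, P4=4) → (P0=15, P1=1, P2=1, P3=0, P4=4)
step 6: fire t4:  (P0=15, P1=1, P2=1, P3=0, P4=4) → (P0=18, P1=1, P2=1, P3=0, P4=4)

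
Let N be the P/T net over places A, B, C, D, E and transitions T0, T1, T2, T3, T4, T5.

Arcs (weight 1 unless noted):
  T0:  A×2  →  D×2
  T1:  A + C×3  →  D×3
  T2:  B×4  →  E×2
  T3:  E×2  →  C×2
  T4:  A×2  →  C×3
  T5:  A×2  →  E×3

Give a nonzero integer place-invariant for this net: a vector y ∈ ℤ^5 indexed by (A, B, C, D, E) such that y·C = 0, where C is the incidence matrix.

y = (A:3, B:1, C:2, D:3, E:2)

Incidence matrix C (rows=places, cols=transitions):
       T0   T1   T2   T3   T4   T5
    A  -2   -1    0    0   -2   -2
    B   0    0   -4    0    0    0
    C   0   -3    0    2    3    0
    D   2    3    0    0    0    0
    E   0    0    2   -2    0    3

Candidate y = [3, 1, 2, 3, 2]; check y·C column-wise:
  col T0: 3·-2 + 1·0 + 2·0 + 3·2 + 2·0 = 0
  col T1: 3·-1 + 1·0 + 2·-3 + 3·3 + 2·0 = 0
  col T2: 3·0 + 1·-4 + 2·0 + 3·0 + 2·2 = 0
  col T3: 3·0 + 1·0 + 2·2 + 3·0 + 2·-2 = 0
  col T4: 3·-2 + 1·0 + 2·3 + 3·0 + 2·0 = 0
  col T5: 3·-2 + 1·0 + 2·0 + 3·0 + 2·3 = 0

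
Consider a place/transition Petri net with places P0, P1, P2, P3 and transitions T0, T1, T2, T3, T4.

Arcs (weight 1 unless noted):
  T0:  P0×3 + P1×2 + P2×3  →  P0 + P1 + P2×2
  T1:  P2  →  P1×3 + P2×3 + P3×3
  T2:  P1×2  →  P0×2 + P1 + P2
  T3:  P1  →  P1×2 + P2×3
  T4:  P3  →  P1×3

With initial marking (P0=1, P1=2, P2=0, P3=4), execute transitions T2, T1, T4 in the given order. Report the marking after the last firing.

(P0=3, P1=7, P2=3, P3=6)

step 1: fire T2:  (P0=1, P1=2, P2=0, P3=4) → (P0=3, P1=1, P2=1, P3=4)
step 2: fire T1:  (P0=3, P1=1, P2=1, P3=4) → (P0=3, P1=4, P2=3, P3=7)
step 3: fire T4:  (P0=3, P1=4, P2=3, P3=7) → (P0=3, P1=7, P2=3, P3=6)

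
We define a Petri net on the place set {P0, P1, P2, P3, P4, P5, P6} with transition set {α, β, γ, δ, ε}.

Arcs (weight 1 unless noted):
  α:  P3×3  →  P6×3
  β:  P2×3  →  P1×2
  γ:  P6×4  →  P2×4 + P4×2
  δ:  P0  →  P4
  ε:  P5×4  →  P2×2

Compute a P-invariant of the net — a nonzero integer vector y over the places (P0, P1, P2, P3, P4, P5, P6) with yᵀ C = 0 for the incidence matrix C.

Incidence matrix C (rows=places, cols=transitions):
        α    β    γ    δ    ε
   P0   0    0    0   -1    0
   P1   0    2    0    0    0
   P2   0   -3    4    0    2
   P3  -3    0    0    0    0
   P4   0    0    2    1    0
   P5   0    0    0    0   -4
   P6   3    0   -4    0    0

Candidate y = [4, -3, -2, 0, 4, -1, 0]; check y·C column-wise:
  col α: 4·0 + -3·0 + -2·0 + 0·-3 + 4·0 + -1·0 + 0·3 = 0
  col β: 4·0 + -3·2 + -2·-3 + 4·0 + -1·0 = 0
  col γ: 4·0 + -3·0 + -2·4 + 4·2 + -1·0 + 0·-4 = 0
  col δ: 4·-1 + -3·0 + -2·0 + 4·1 + -1·0 = 0
  col ε: 4·0 + -3·0 + -2·2 + 4·0 + -1·-4 = 0

y = (P0:4, P1:-3, P2:-2, P3:0, P4:4, P5:-1, P6:0)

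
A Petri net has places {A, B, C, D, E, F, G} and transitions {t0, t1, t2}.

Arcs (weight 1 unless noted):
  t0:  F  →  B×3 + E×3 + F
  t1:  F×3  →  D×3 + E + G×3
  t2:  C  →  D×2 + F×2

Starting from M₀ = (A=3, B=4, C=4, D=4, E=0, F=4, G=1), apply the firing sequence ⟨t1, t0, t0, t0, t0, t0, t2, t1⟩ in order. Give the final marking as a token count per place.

step 1: fire t1:  (A=3, B=4, C=4, D=4, E=0, F=4, G=1) → (A=3, B=4, C=4, D=7, E=1, F=1, G=4)
step 2: fire t0:  (A=3, B=4, C=4, D=7, E=1, F=1, G=4) → (A=3, B=7, C=4, D=7, E=4, F=1, G=4)
step 3: fire t0:  (A=3, B=7, C=4, D=7, E=4, F=1, G=4) → (A=3, B=10, C=4, D=7, E=7, F=1, G=4)
step 4: fire t0:  (A=3, B=10, C=4, D=7, E=7, F=1, G=4) → (A=3, B=13, C=4, D=7, E=10, F=1, G=4)
step 5: fire t0:  (A=3, B=13, C=4, D=7, E=10, F=1, G=4) → (A=3, B=16, C=4, D=7, E=13, F=1, G=4)
step 6: fire t0:  (A=3, B=16, C=4, D=7, E=13, F=1, G=4) → (A=3, B=19, C=4, D=7, E=16, F=1, G=4)
step 7: fire t2:  (A=3, B=19, C=4, D=7, E=16, F=1, G=4) → (A=3, B=19, C=3, D=9, E=16, F=3, G=4)
step 8: fire t1:  (A=3, B=19, C=3, D=9, E=16, F=3, G=4) → (A=3, B=19, C=3, D=12, E=17, F=0, G=7)

(A=3, B=19, C=3, D=12, E=17, F=0, G=7)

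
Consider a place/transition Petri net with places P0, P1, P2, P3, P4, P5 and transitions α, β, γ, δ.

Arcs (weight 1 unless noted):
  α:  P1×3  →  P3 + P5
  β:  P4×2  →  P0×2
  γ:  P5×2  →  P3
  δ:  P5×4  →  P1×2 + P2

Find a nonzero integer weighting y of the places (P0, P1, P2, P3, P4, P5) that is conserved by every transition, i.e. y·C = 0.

Incidence matrix C (rows=places, cols=transitions):
        α    β    γ    δ
   P0   0    2    0    0
   P1  -3    0    0    2
   P2   0    0    0    1
   P3   1    0    1    0
   P4   0   -2    0    0
   P5   1    0   -2   -4

Candidate y = [1, 0, 0, 0, 1, 0]; check y·C column-wise:
  col α: 1·0 + 0·-3 + 0·1 + 1·0 + 0·1 = 0
  col β: 1·2 + 1·-2 = 0
  col γ: 1·0 + 0·1 + 1·0 + 0·-2 = 0
  col δ: 1·0 + 0·2 + 0·1 + 1·0 + 0·-4 = 0

y = (P0:1, P1:0, P2:0, P3:0, P4:1, P5:0)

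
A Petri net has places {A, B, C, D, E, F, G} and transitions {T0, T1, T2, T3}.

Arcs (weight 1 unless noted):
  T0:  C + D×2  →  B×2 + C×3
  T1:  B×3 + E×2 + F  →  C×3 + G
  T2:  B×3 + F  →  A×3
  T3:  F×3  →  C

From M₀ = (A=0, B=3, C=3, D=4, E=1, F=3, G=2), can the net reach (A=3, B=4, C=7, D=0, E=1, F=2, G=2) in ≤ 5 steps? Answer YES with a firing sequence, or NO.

step 1: fire T0:  (A=0, B=3, C=3, D=4, E=1, F=3, G=2) → (A=0, B=5, C=5, D=2, E=1, F=3, G=2)
step 2: fire T0:  (A=0, B=5, C=5, D=2, E=1, F=3, G=2) → (A=0, B=7, C=7, D=0, E=1, F=3, G=2)
step 3: fire T2:  (A=0, B=7, C=7, D=0, E=1, F=3, G=2) → (A=3, B=4, C=7, D=0, E=1, F=2, G=2)

YES — reachable via ⟨T0, T0, T2⟩ (3 firings)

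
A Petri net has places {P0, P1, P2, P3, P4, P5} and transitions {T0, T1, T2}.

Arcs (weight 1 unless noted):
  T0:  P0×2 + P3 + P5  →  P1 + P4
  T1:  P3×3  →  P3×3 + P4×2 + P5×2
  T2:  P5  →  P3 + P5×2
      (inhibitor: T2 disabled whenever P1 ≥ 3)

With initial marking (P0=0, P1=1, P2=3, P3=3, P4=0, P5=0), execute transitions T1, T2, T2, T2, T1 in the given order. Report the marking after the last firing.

step 1: fire T1:  (P0=0, P1=1, P2=3, P3=3, P4=0, P5=0) → (P0=0, P1=1, P2=3, P3=3, P4=2, P5=2)
step 2: fire T2:  (P0=0, P1=1, P2=3, P3=3, P4=2, P5=2) → (P0=0, P1=1, P2=3, P3=4, P4=2, P5=3)
step 3: fire T2:  (P0=0, P1=1, P2=3, P3=4, P4=2, P5=3) → (P0=0, P1=1, P2=3, P3=5, P4=2, P5=4)
step 4: fire T2:  (P0=0, P1=1, P2=3, P3=5, P4=2, P5=4) → (P0=0, P1=1, P2=3, P3=6, P4=2, P5=5)
step 5: fire T1:  (P0=0, P1=1, P2=3, P3=6, P4=2, P5=5) → (P0=0, P1=1, P2=3, P3=6, P4=4, P5=7)

(P0=0, P1=1, P2=3, P3=6, P4=4, P5=7)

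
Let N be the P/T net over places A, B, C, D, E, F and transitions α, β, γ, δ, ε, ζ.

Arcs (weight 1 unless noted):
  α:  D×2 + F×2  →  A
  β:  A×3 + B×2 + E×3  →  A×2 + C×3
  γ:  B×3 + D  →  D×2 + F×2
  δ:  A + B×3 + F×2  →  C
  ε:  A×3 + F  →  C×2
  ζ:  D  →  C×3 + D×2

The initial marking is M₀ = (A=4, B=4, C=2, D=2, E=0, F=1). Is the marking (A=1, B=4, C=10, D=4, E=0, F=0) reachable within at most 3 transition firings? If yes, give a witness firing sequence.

step 1: fire ε:  (A=4, B=4, C=2, D=2, E=0, F=1) → (A=1, B=4, C=4, D=2, E=0, F=0)
step 2: fire ζ:  (A=1, B=4, C=4, D=2, E=0, F=0) → (A=1, B=4, C=7, D=3, E=0, F=0)
step 3: fire ζ:  (A=1, B=4, C=7, D=3, E=0, F=0) → (A=1, B=4, C=10, D=4, E=0, F=0)

YES — reachable via ⟨ε, ζ, ζ⟩ (3 firings)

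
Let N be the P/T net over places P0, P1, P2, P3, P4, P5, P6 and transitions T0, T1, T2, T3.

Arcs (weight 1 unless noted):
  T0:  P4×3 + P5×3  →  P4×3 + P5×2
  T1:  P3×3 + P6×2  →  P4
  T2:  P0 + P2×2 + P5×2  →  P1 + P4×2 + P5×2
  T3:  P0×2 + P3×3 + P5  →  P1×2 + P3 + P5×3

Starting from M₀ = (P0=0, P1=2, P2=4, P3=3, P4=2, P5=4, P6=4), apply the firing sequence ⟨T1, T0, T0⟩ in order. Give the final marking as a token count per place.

step 1: fire T1:  (P0=0, P1=2, P2=4, P3=3, P4=2, P5=4, P6=4) → (P0=0, P1=2, P2=4, P3=0, P4=3, P5=4, P6=2)
step 2: fire T0:  (P0=0, P1=2, P2=4, P3=0, P4=3, P5=4, P6=2) → (P0=0, P1=2, P2=4, P3=0, P4=3, P5=3, P6=2)
step 3: fire T0:  (P0=0, P1=2, P2=4, P3=0, P4=3, P5=3, P6=2) → (P0=0, P1=2, P2=4, P3=0, P4=3, P5=2, P6=2)

(P0=0, P1=2, P2=4, P3=0, P4=3, P5=2, P6=2)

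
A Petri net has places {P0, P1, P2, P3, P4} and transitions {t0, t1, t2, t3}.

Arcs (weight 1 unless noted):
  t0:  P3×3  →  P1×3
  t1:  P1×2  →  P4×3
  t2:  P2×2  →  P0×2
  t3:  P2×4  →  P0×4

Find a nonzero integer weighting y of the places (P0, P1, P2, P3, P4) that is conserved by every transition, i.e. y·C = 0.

Incidence matrix C (rows=places, cols=transitions):
       t0   t1   t2   t3
   P0   0    0    2    4
   P1   3   -2    0    0
   P2   0    0   -2   -4
   P3  -3    0    0    0
   P4   0    3    0    0

Candidate y = [1, 0, 1, 0, 0]; check y·C column-wise:
  col t0: 1·0 + 0·3 + 1·0 + 0·-3 = 0
  col t1: 1·0 + 0·-2 + 1·0 + 0·3 = 0
  col t2: 1·2 + 1·-2 = 0
  col t3: 1·4 + 1·-4 = 0

y = (P0:1, P1:0, P2:1, P3:0, P4:0)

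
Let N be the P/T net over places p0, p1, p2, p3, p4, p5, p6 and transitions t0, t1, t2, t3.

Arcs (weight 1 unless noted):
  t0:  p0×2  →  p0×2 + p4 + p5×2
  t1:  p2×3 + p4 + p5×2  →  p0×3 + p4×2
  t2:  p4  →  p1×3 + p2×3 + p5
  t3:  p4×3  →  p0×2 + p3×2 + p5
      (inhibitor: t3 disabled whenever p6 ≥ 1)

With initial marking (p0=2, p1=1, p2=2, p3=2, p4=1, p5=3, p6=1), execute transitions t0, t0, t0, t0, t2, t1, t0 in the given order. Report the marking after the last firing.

(p0=5, p1=4, p2=2, p3=2, p4=6, p5=12, p6=1)

step 1: fire t0:  (p0=2, p1=1, p2=2, p3=2, p4=1, p5=3, p6=1) → (p0=2, p1=1, p2=2, p3=2, p4=2, p5=5, p6=1)
step 2: fire t0:  (p0=2, p1=1, p2=2, p3=2, p4=2, p5=5, p6=1) → (p0=2, p1=1, p2=2, p3=2, p4=3, p5=7, p6=1)
step 3: fire t0:  (p0=2, p1=1, p2=2, p3=2, p4=3, p5=7, p6=1) → (p0=2, p1=1, p2=2, p3=2, p4=4, p5=9, p6=1)
step 4: fire t0:  (p0=2, p1=1, p2=2, p3=2, p4=4, p5=9, p6=1) → (p0=2, p1=1, p2=2, p3=2, p4=5, p5=11, p6=1)
step 5: fire t2:  (p0=2, p1=1, p2=2, p3=2, p4=5, p5=11, p6=1) → (p0=2, p1=4, p2=5, p3=2, p4=4, p5=12, p6=1)
step 6: fire t1:  (p0=2, p1=4, p2=5, p3=2, p4=4, p5=12, p6=1) → (p0=5, p1=4, p2=2, p3=2, p4=5, p5=10, p6=1)
step 7: fire t0:  (p0=5, p1=4, p2=2, p3=2, p4=5, p5=10, p6=1) → (p0=5, p1=4, p2=2, p3=2, p4=6, p5=12, p6=1)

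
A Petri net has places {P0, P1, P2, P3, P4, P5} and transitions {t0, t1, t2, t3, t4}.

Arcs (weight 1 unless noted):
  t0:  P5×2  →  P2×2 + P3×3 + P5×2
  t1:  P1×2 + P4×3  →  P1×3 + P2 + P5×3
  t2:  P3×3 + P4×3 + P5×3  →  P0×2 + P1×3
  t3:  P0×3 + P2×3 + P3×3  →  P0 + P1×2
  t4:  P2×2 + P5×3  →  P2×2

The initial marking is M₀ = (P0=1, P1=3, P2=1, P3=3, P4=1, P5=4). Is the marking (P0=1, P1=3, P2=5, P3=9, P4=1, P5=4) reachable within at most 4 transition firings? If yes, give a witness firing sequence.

step 1: fire t0:  (P0=1, P1=3, P2=1, P3=3, P4=1, P5=4) → (P0=1, P1=3, P2=3, P3=6, P4=1, P5=4)
step 2: fire t0:  (P0=1, P1=3, P2=3, P3=6, P4=1, P5=4) → (P0=1, P1=3, P2=5, P3=9, P4=1, P5=4)

YES — reachable via ⟨t0, t0⟩ (2 firings)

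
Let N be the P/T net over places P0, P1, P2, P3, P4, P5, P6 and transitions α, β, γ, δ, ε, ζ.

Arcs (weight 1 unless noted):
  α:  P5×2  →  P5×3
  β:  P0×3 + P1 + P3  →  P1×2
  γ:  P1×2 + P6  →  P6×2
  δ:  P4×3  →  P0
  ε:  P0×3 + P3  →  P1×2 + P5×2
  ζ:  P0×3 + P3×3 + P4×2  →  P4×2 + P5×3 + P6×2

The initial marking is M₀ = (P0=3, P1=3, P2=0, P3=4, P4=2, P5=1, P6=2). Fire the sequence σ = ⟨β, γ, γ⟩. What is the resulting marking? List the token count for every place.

step 1: fire β:  (P0=3, P1=3, P2=0, P3=4, P4=2, P5=1, P6=2) → (P0=0, P1=4, P2=0, P3=3, P4=2, P5=1, P6=2)
step 2: fire γ:  (P0=0, P1=4, P2=0, P3=3, P4=2, P5=1, P6=2) → (P0=0, P1=2, P2=0, P3=3, P4=2, P5=1, P6=3)
step 3: fire γ:  (P0=0, P1=2, P2=0, P3=3, P4=2, P5=1, P6=3) → (P0=0, P1=0, P2=0, P3=3, P4=2, P5=1, P6=4)

(P0=0, P1=0, P2=0, P3=3, P4=2, P5=1, P6=4)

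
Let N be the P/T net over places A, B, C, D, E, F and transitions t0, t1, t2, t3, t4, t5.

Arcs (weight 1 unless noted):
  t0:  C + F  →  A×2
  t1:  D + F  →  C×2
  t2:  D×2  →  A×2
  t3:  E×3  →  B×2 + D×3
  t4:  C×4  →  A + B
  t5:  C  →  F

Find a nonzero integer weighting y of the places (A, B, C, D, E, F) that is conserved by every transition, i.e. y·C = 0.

y = (A:1, B:3, C:1, D:1, E:3, F:1)

Incidence matrix C (rows=places, cols=transitions):
       t0   t1   t2   t3   t4   t5
    A   2    0    2    0    1    0
    B   0    0    0    2    1    0
    C  -1    2    0    0   -4   -1
    D   0   -1   -2    3    0    0
    E   0    0    0   -3    0    0
    F  -1   -1    0    0    0    1

Candidate y = [1, 3, 1, 1, 3, 1]; check y·C column-wise:
  col t0: 1·2 + 3·0 + 1·-1 + 1·0 + 3·0 + 1·-1 = 0
  col t1: 1·0 + 3·0 + 1·2 + 1·-1 + 3·0 + 1·-1 = 0
  col t2: 1·2 + 3·0 + 1·0 + 1·-2 + 3·0 + 1·0 = 0
  col t3: 1·0 + 3·2 + 1·0 + 1·3 + 3·-3 + 1·0 = 0
  col t4: 1·1 + 3·1 + 1·-4 + 1·0 + 3·0 + 1·0 = 0
  col t5: 1·0 + 3·0 + 1·-1 + 1·0 + 3·0 + 1·1 = 0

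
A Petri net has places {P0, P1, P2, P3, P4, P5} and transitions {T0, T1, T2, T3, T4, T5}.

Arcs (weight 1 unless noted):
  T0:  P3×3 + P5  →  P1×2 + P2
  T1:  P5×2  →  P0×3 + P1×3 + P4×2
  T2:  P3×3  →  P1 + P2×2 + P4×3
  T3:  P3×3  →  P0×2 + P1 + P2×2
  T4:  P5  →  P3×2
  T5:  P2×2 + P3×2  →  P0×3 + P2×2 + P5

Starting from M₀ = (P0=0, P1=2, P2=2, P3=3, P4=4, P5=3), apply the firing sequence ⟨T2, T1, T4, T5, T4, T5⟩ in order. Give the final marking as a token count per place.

(P0=9, P1=6, P2=4, P3=0, P4=9, P5=1)

step 1: fire T2:  (P0=0, P1=2, P2=2, P3=3, P4=4, P5=3) → (P0=0, P1=3, P2=4, P3=0, P4=7, P5=3)
step 2: fire T1:  (P0=0, P1=3, P2=4, P3=0, P4=7, P5=3) → (P0=3, P1=6, P2=4, P3=0, P4=9, P5=1)
step 3: fire T4:  (P0=3, P1=6, P2=4, P3=0, P4=9, P5=1) → (P0=3, P1=6, P2=4, P3=2, P4=9, P5=0)
step 4: fire T5:  (P0=3, P1=6, P2=4, P3=2, P4=9, P5=0) → (P0=6, P1=6, P2=4, P3=0, P4=9, P5=1)
step 5: fire T4:  (P0=6, P1=6, P2=4, P3=0, P4=9, P5=1) → (P0=6, P1=6, P2=4, P3=2, P4=9, P5=0)
step 6: fire T5:  (P0=6, P1=6, P2=4, P3=2, P4=9, P5=0) → (P0=9, P1=6, P2=4, P3=0, P4=9, P5=1)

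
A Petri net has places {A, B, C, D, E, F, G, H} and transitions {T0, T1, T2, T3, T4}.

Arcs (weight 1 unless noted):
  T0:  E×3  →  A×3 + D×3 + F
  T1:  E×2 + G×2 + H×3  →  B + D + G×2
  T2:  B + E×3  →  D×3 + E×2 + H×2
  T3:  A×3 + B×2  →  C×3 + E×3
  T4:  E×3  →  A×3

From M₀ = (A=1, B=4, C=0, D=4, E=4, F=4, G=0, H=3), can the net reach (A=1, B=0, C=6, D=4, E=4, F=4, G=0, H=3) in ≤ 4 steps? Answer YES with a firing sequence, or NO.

YES — reachable via ⟨T4, T3, T4, T3⟩ (4 firings)

step 1: fire T4:  (A=1, B=4, C=0, D=4, E=4, F=4, G=0, H=3) → (A=4, B=4, C=0, D=4, E=1, F=4, G=0, H=3)
step 2: fire T3:  (A=4, B=4, C=0, D=4, E=1, F=4, G=0, H=3) → (A=1, B=2, C=3, D=4, E=4, F=4, G=0, H=3)
step 3: fire T4:  (A=1, B=2, C=3, D=4, E=4, F=4, G=0, H=3) → (A=4, B=2, C=3, D=4, E=1, F=4, G=0, H=3)
step 4: fire T3:  (A=4, B=2, C=3, D=4, E=1, F=4, G=0, H=3) → (A=1, B=0, C=6, D=4, E=4, F=4, G=0, H=3)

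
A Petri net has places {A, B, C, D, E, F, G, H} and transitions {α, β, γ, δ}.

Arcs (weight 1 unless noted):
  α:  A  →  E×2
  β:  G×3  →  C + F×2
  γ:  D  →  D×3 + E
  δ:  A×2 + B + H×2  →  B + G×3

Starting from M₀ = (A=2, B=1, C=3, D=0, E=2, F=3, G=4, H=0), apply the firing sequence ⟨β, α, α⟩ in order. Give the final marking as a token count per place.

(A=0, B=1, C=4, D=0, E=6, F=5, G=1, H=0)

step 1: fire β:  (A=2, B=1, C=3, D=0, E=2, F=3, G=4, H=0) → (A=2, B=1, C=4, D=0, E=2, F=5, G=1, H=0)
step 2: fire α:  (A=2, B=1, C=4, D=0, E=2, F=5, G=1, H=0) → (A=1, B=1, C=4, D=0, E=4, F=5, G=1, H=0)
step 3: fire α:  (A=1, B=1, C=4, D=0, E=4, F=5, G=1, H=0) → (A=0, B=1, C=4, D=0, E=6, F=5, G=1, H=0)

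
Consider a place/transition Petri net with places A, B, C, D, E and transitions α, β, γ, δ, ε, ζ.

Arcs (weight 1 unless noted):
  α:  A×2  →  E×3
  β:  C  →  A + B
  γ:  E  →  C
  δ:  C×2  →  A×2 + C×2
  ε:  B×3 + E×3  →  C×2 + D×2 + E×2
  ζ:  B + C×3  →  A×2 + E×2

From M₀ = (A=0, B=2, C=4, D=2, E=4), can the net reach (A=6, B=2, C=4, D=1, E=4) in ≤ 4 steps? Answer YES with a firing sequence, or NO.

NO — not reachable within 4 firings

depth 0: 1 marking
depth 1: 5 markings reached so far
depth 2: 17 markings reached so far
depth 3: 42 markings reached so far
depth 4: 90 markings reached so far
target is not among the 90 markings reachable within 4 steps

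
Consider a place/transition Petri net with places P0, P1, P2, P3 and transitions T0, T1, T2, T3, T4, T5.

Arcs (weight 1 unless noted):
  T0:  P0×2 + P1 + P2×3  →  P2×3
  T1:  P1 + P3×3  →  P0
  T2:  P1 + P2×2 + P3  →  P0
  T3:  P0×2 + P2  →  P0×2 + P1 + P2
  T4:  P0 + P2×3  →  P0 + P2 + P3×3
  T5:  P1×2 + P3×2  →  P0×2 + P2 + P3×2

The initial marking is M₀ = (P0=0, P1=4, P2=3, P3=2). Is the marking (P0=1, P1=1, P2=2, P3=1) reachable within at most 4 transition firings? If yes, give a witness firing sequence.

YES — reachable via ⟨T5, T3, T0, T2⟩ (4 firings)

step 1: fire T5:  (P0=0, P1=4, P2=3, P3=2) → (P0=2, P1=2, P2=4, P3=2)
step 2: fire T3:  (P0=2, P1=2, P2=4, P3=2) → (P0=2, P1=3, P2=4, P3=2)
step 3: fire T0:  (P0=2, P1=3, P2=4, P3=2) → (P0=0, P1=2, P2=4, P3=2)
step 4: fire T2:  (P0=0, P1=2, P2=4, P3=2) → (P0=1, P1=1, P2=2, P3=1)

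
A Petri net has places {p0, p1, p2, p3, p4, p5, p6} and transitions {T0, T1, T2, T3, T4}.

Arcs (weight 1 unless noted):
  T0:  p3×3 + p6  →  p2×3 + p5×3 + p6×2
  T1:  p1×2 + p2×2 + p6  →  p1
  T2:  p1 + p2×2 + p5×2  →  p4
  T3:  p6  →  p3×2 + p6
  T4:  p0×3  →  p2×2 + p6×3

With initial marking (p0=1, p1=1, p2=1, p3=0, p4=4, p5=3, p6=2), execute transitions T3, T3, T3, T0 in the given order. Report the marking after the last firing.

(p0=1, p1=1, p2=4, p3=3, p4=4, p5=6, p6=3)

step 1: fire T3:  (p0=1, p1=1, p2=1, p3=0, p4=4, p5=3, p6=2) → (p0=1, p1=1, p2=1, p3=2, p4=4, p5=3, p6=2)
step 2: fire T3:  (p0=1, p1=1, p2=1, p3=2, p4=4, p5=3, p6=2) → (p0=1, p1=1, p2=1, p3=4, p4=4, p5=3, p6=2)
step 3: fire T3:  (p0=1, p1=1, p2=1, p3=4, p4=4, p5=3, p6=2) → (p0=1, p1=1, p2=1, p3=6, p4=4, p5=3, p6=2)
step 4: fire T0:  (p0=1, p1=1, p2=1, p3=6, p4=4, p5=3, p6=2) → (p0=1, p1=1, p2=4, p3=3, p4=4, p5=6, p6=3)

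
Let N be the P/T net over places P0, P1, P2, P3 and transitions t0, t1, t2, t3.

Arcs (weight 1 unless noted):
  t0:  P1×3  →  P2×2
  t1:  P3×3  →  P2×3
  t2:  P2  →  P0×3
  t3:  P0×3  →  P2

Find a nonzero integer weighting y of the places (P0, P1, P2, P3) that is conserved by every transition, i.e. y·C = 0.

y = (P0:1, P1:2, P2:3, P3:3)

Incidence matrix C (rows=places, cols=transitions):
       t0   t1   t2   t3
   P0   0    0    3   -3
   P1  -3    0    0    0
   P2   2    3   -1    1
   P3   0   -3    0    0

Candidate y = [1, 2, 3, 3]; check y·C column-wise:
  col t0: 1·0 + 2·-3 + 3·2 + 3·0 = 0
  col t1: 1·0 + 2·0 + 3·3 + 3·-3 = 0
  col t2: 1·3 + 2·0 + 3·-1 + 3·0 = 0
  col t3: 1·-3 + 2·0 + 3·1 + 3·0 = 0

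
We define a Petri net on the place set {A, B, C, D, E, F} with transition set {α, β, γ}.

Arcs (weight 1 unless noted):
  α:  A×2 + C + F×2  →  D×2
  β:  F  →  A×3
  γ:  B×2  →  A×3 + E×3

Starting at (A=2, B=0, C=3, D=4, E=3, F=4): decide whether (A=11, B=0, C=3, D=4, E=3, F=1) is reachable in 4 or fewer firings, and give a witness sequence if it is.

step 1: fire β:  (A=2, B=0, C=3, D=4, E=3, F=4) → (A=5, B=0, C=3, D=4, E=3, F=3)
step 2: fire β:  (A=5, B=0, C=3, D=4, E=3, F=3) → (A=8, B=0, C=3, D=4, E=3, F=2)
step 3: fire β:  (A=8, B=0, C=3, D=4, E=3, F=2) → (A=11, B=0, C=3, D=4, E=3, F=1)

YES — reachable via ⟨β, β, β⟩ (3 firings)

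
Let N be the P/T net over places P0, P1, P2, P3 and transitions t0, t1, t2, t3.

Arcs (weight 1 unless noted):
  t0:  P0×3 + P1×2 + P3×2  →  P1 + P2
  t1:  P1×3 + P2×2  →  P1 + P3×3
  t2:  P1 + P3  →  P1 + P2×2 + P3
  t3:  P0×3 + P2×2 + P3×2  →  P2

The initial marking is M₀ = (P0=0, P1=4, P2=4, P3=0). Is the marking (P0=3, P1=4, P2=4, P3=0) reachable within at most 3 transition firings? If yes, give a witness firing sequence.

NO — not reachable within 3 firings

depth 0: 1 marking
depth 1: 2 markings reached so far
depth 2: 3 markings reached so far
depth 3: 4 markings reached so far
target is not among the 4 markings reachable within 3 steps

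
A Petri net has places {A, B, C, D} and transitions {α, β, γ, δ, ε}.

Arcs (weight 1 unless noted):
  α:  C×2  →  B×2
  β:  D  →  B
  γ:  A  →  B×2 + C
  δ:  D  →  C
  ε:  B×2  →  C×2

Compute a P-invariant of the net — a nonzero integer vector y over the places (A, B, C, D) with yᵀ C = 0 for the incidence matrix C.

y = (A:3, B:1, C:1, D:1)

Incidence matrix C (rows=places, cols=transitions):
        α    β    γ    δ    ε
    A   0    0   -1    0    0
    B   2    1    2    0   -2
    C  -2    0    1    1    2
    D   0   -1    0   -1    0

Candidate y = [3, 1, 1, 1]; check y·C column-wise:
  col α: 3·0 + 1·2 + 1·-2 + 1·0 = 0
  col β: 3·0 + 1·1 + 1·0 + 1·-1 = 0
  col γ: 3·-1 + 1·2 + 1·1 + 1·0 = 0
  col δ: 3·0 + 1·0 + 1·1 + 1·-1 = 0
  col ε: 3·0 + 1·-2 + 1·2 + 1·0 = 0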